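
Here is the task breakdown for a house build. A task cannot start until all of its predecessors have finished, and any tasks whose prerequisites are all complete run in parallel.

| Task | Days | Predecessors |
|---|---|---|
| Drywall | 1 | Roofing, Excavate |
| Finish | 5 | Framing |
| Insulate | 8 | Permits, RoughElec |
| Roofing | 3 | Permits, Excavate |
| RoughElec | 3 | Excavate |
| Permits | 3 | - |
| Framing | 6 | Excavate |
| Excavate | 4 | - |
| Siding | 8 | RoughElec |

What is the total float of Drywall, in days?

7

The longest chain is Excavate→Framing→Finish = 4+6+5 = 15; overall finish 15 days.
Drywall finishes as early as 8 and must finish by 15.
So Drywall can slip 15 − 8 = 7 days.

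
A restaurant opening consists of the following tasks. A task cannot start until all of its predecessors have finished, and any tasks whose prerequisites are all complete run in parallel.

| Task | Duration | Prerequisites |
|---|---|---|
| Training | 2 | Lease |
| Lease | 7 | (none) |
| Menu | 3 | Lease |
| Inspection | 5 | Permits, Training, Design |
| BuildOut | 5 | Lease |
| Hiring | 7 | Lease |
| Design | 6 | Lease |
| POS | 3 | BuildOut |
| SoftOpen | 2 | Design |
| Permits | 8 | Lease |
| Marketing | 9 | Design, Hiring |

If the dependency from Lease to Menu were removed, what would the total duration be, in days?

Before: longest chain Lease→Hiring→Marketing = 7+7+9 = 23, finish 23.
Without Lease→Menu, Menu's earliest start moves from 7 to 0.
After: Lease→Hiring→Marketing = 7+7+9 = 23 → 23 days.

23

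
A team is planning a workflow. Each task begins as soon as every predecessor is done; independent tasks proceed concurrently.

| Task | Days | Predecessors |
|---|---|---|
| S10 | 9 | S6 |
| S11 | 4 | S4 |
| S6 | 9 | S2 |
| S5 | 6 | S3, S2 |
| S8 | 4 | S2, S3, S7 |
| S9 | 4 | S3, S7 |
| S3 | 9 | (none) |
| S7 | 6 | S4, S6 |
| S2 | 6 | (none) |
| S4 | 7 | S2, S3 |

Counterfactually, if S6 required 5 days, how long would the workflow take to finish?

26

The binding path is S3→S4→S7→S8 = 9+7+6+4 = 26; finish at 26 days.
The longest path through S6 is only 25 days, so S6 has float 1.
The critical path is still S3→S4→S7→S8; finish is now 26 days.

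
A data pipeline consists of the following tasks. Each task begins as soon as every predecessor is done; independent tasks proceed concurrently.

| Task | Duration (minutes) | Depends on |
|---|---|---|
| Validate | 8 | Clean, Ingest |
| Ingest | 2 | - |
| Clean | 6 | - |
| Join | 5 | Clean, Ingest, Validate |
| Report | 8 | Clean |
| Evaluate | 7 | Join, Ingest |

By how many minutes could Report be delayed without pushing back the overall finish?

Clean→Validate→Join→Evaluate = 6+8+5+7 = 26 sets the makespan at 26 minutes.
Report finishes as early as 14 and must finish by 26.
Slack of Report = 18 − 6 = 12 minutes.

12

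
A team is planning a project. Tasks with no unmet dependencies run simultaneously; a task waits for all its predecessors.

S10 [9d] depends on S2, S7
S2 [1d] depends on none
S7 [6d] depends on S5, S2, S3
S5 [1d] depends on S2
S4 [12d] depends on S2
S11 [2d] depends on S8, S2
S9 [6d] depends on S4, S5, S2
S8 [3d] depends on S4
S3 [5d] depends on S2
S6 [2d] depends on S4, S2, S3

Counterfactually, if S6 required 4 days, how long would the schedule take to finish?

21

Critical path before the change: S2→S3→S7→S10 = 1+5+6+9 = 21 giving 21 days.
S6 has 6 days of float (longest path through it is 15).
The critical path is still S2→S3→S7→S10; finish is now 21 days.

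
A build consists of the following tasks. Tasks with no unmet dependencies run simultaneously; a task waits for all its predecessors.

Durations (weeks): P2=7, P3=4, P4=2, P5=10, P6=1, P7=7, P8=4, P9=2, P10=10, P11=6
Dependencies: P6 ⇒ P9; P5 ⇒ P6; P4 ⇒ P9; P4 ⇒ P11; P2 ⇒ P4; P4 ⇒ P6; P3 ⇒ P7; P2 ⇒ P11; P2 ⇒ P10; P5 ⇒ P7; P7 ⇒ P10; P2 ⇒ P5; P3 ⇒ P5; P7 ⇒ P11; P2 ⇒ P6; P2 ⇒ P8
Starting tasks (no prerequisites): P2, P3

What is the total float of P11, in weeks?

Critical path: P2→P5→P7→P10 = 7+10+7+10 = 34, so the finish is 34 weeks.
P11 finishes as early as 30 and must finish by 34.
So P11 can slip 34 − 30 = 4 weeks.

4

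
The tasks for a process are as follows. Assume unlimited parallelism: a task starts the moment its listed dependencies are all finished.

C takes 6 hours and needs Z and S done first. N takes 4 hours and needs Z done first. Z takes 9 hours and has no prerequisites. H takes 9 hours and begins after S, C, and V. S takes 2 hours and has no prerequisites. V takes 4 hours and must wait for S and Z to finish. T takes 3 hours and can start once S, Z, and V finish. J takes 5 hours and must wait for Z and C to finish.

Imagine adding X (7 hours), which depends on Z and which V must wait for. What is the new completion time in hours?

Originally the job takes 24 hours.
With X inserted, V now waits for max(S, Z, X).
New critical path: Z→X→V→H = 9+7+4+9 = 29 ⇒ 29 hours.

29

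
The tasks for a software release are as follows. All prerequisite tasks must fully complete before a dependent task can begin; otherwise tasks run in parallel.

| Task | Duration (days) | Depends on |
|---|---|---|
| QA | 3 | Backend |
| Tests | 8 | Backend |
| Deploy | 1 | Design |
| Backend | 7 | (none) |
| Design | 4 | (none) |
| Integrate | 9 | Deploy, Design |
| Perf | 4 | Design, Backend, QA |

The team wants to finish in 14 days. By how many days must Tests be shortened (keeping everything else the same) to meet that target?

1

Current finish: 15 days; target: 14.
Tests is on every critical path, so each day cut from Tests cuts the finish by one (this holds down to a finish of 14).
Need 15 − 14 = 1 day off Tests → Tests becomes 7 days, finish becomes 14.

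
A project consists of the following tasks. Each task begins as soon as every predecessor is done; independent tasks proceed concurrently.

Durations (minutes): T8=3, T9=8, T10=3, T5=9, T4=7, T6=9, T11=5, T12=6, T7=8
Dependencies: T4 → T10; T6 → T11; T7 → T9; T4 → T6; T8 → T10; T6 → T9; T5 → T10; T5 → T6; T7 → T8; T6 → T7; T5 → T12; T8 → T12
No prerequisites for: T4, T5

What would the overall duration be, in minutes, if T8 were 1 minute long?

34

The binding path is T5→T6→T7→T8→T12 = 9+9+8+3+6 = 35; finish at 35 minutes.
T8 is on the critical path; changing it to 1 makes that path 33 minutes.
The binding chain switches to T5→T6→T7→T9 = 9+9+8+8 = 34; finish 34 minutes.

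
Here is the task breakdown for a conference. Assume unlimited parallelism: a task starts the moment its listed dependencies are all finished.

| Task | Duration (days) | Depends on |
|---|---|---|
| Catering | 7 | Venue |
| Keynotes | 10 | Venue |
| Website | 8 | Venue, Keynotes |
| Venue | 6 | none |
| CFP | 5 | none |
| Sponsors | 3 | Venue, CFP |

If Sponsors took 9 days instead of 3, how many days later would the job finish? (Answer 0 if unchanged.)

0

As given, the longest chain is Venue→Keynotes→Website = 6+10+8 = 24, so the finish is 24 days.
Sponsors has 15 days of float (longest path through it is 9).
No other chain overtakes it, so the finish is 24 days.
Change in finish: 24 − 24 = +0 days.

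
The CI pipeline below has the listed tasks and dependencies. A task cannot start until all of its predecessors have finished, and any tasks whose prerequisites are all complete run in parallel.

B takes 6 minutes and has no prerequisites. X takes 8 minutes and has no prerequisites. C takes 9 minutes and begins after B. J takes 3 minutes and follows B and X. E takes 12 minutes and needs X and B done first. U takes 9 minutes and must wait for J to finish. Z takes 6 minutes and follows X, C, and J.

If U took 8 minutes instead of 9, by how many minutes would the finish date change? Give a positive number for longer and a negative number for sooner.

The binding path is B→C→Z = 6+9+6 = 21; finish at 21 minutes.
U is off the critical path — its longest chain is 20 minutes, giving 1 of slack.
That remains the longest chain; total 21 minutes.
Change in finish: 21 − 21 = +0 minutes.

0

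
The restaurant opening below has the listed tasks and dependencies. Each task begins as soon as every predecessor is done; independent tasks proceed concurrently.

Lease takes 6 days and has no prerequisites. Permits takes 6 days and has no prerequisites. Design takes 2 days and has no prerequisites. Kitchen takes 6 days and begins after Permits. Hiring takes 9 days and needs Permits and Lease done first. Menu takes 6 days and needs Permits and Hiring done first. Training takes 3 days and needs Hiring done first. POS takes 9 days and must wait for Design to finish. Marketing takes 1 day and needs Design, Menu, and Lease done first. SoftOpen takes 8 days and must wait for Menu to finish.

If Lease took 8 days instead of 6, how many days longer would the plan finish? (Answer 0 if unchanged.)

Critical path before the change: Lease→Hiring→Menu→SoftOpen = 6+9+6+8 = 29 giving 29 days.
Lease is on the critical path; changing it to 8 makes that path 31 days.
The critical path is still Lease→Hiring→Menu→SoftOpen; finish is now 31 days.
Change in finish: 31 − 29 = +2 days.

2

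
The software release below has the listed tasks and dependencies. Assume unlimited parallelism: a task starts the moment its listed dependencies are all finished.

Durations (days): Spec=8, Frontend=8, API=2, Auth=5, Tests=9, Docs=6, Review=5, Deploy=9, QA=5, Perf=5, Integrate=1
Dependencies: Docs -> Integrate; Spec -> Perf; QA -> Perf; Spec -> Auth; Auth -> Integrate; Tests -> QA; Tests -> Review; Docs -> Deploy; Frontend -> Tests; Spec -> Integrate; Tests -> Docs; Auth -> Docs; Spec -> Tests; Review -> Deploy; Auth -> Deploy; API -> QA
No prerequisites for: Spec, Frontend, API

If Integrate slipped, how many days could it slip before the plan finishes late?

8

Spec→Tests→Docs→Deploy = 8+9+6+9 = 32 sets the makespan at 32 days.
Integrate finishes as early as 24 and must finish by 32.
So Integrate can slip 32 − 24 = 8 days.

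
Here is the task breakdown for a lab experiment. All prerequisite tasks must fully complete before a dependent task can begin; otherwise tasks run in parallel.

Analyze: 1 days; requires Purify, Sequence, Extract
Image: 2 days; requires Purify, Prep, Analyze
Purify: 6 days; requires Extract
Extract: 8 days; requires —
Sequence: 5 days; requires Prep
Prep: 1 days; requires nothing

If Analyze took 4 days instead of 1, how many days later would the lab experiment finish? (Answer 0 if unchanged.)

The binding path is Extract→Purify→Analyze→Image = 8+6+1+2 = 17; finish at 17 days.
Analyze is on the critical path; changing it to 4 makes that path 20 days.
That remains the longest chain; total 20 days.
Change in finish: 20 − 17 = +3 days.

3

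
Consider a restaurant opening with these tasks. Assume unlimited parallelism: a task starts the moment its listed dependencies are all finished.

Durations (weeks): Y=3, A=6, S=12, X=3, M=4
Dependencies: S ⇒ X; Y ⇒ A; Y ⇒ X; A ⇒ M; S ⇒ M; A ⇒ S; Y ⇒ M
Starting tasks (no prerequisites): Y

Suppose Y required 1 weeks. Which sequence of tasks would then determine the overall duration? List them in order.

The binding path is Y→A→S→M = 3+6+12+4 = 25; finish at 25 weeks.
Y is on the critical path; changing it to 1 makes that path 23 weeks.
That remains the longest chain; total 23 weeks.

Y, A, S, M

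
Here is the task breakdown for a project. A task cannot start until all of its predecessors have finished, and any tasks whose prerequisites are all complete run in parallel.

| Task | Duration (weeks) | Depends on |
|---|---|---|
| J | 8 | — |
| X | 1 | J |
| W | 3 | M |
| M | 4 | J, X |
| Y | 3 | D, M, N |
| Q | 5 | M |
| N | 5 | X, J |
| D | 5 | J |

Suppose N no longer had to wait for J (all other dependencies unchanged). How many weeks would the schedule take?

18

Before: longest chain J→X→M→Q = 8+1+4+5 = 18, finish 18.
Dropping J→N doesn't change N's earliest start (9); another predecessor still binds.
After: J→X→M→Q = 8+1+4+5 = 18 → 18 weeks.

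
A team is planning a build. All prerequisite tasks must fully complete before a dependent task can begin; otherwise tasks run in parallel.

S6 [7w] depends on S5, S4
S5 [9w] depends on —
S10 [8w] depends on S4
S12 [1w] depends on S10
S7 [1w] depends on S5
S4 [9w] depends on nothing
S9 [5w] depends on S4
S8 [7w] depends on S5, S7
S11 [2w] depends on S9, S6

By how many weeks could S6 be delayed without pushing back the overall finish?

0

Critical path: S4→S6→S11 = 9+7+2 = 18, so the finish is 18 weeks.
S6 finishes as early as 16 and must finish by 16.
Slack of S6 = 9 − 9 = 0 weeks.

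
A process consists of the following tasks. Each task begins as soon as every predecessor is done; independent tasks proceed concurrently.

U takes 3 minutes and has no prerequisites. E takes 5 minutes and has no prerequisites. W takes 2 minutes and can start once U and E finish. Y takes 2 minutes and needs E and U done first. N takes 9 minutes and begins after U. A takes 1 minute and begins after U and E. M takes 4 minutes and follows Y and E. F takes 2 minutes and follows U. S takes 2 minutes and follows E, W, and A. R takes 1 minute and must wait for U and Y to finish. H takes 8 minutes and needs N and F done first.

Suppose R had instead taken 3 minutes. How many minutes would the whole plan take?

The binding path is U→N→H = 3+9+8 = 20; finish at 20 minutes.
The longest path through R is only 8 minutes, so R has float 12.
No other chain overtakes it, so the finish is 20 minutes.

20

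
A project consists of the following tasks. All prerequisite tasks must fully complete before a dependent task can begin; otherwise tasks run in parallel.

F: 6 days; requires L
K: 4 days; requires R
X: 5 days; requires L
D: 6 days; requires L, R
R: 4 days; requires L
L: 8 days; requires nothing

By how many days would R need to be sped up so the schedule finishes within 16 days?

2

Current finish: 18 days; target: 16.
R is on every critical path, so each day cut from R cuts the finish by one (this holds down to a finish of 15).
Need 18 − 16 = 2 days off R → R becomes 2 days, finish becomes 16.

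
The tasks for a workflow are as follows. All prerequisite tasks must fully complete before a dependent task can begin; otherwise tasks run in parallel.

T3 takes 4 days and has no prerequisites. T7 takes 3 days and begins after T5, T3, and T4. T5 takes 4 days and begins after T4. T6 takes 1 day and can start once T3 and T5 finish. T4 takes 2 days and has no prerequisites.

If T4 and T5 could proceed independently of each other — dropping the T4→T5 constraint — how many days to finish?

7

With the dependency in place, T4→T5→T7 = 2+4+3 = 9 sets the finish at 9 days.
Without T4→T5, T5's earliest start moves from 2 to 0.
The longest chain is now T3→T7 = 4+3 = 7, so the job takes 7 days.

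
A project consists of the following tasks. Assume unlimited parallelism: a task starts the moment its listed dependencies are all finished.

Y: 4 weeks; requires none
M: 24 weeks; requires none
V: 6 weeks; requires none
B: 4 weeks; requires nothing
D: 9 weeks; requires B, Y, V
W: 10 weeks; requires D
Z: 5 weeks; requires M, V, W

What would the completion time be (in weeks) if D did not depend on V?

With the dependency in place, V→D→W→Z = 6+9+10+5 = 30 sets the finish at 30 weeks.
Without V→D, D's earliest start moves from 6 to 4.
The longest chain is now M→Z = 24+5 = 29, so the job takes 29 weeks.

29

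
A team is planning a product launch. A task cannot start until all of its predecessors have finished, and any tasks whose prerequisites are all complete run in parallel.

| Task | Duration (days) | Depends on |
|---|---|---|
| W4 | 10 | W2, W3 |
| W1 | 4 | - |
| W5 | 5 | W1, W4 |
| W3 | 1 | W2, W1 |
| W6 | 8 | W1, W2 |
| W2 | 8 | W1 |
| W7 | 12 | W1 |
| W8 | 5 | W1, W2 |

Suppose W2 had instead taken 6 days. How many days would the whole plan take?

26

Actual critical path: W1→W2→W3→W4→W5 = 4+8+1+10+5 = 28 ⇒ 28 days.
W2 is on the critical path; changing it to 6 makes that path 26 days.
The critical path is still W1→W2→W3→W4→W5; finish is now 26 days.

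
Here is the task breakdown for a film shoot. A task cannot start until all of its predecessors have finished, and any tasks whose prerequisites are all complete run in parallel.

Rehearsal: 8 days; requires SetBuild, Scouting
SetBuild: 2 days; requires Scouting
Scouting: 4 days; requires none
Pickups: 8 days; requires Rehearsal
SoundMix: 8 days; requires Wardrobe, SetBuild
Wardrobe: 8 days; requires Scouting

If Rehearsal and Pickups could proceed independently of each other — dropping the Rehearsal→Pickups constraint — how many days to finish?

With the dependency in place, Scouting→SetBuild→Rehearsal→Pickups = 4+2+8+8 = 22 sets the finish at 22 days.
Without Rehearsal→Pickups, Pickups's earliest start moves from 14 to 0.
The longest chain is now Scouting→Wardrobe→SoundMix = 4+8+8 = 20, so the job takes 20 days.

20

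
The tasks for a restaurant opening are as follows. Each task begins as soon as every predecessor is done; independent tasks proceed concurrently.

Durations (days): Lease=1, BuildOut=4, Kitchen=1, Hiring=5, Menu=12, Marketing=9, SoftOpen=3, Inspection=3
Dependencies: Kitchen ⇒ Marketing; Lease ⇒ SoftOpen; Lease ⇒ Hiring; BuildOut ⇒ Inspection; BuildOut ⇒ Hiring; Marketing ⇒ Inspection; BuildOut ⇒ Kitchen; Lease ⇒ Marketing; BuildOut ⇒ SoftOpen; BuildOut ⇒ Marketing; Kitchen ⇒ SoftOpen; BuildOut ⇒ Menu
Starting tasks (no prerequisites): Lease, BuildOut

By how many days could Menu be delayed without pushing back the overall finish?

The longest chain is BuildOut→Kitchen→Marketing→Inspection = 4+1+9+3 = 17; overall finish 17 days.
The longest chain containing Menu totals 16 days.
So Menu can slip 17 − 16 = 1 day.

1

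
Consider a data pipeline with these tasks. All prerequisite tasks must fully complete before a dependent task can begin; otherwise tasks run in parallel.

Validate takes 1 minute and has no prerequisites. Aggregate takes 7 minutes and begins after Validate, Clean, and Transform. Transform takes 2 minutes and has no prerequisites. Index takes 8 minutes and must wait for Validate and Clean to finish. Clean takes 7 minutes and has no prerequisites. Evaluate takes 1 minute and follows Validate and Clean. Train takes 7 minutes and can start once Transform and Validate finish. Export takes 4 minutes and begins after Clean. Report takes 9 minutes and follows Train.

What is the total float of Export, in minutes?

7

Critical path: Transform→Train→Report = 2+7+9 = 18, so the finish is 18 minutes.
Longest path through Export: 11 minutes (earliest finish 11, latest finish 18).
So Export can slip 18 − 11 = 7 minutes.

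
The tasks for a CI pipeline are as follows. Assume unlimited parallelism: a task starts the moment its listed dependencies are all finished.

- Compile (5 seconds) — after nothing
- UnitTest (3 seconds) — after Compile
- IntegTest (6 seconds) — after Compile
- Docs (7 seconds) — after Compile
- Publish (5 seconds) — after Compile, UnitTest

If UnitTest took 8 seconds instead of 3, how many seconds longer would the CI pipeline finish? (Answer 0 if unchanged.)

Actual critical path: Compile→UnitTest→Publish = 5+3+5 = 13 ⇒ 13 seconds.
UnitTest lies on that path, so at 8 seconds the path becomes 18 seconds.
The critical path is still Compile→UnitTest→Publish; finish is now 18 seconds.
Change in finish: 18 − 13 = +5 seconds.

5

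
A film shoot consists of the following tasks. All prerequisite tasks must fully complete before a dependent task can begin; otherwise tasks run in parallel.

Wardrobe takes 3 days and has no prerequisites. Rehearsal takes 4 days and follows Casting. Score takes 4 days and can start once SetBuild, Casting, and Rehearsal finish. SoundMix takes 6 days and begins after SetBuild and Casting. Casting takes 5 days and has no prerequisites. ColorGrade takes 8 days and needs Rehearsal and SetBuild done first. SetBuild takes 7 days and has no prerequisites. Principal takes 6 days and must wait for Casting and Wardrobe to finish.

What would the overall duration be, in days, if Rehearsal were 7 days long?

20

Critical path before the change: Casting→Rehearsal→ColorGrade = 5+4+8 = 17 giving 17 days.
Since Rehearsal is critical, the +3 change carries straight to that chain (now 20 days).
That remains the longest chain; total 20 days.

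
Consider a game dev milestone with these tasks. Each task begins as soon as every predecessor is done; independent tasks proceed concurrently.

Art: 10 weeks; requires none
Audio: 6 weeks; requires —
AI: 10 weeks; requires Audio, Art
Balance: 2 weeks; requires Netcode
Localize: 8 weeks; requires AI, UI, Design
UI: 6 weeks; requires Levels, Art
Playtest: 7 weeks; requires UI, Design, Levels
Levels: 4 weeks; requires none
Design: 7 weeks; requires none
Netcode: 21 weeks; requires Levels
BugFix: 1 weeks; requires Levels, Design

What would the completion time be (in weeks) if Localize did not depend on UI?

28

Original critical path: Art→AI→Localize = 10+10+8 = 28 ⇒ 28 weeks.
Dropping UI→Localize doesn't change Localize's earliest start (20); another predecessor still binds.
After: Art→AI→Localize = 10+10+8 = 28 → 28 weeks.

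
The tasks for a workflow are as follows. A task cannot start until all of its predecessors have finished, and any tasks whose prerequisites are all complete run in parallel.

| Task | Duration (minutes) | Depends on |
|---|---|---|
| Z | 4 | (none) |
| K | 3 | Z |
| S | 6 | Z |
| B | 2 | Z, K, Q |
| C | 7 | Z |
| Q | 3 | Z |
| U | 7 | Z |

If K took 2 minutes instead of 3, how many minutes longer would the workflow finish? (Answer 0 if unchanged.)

Actual critical path: Z→U = 4+7 = 11 ⇒ 11 minutes.
K has 2 minutes of float (longest path through it is 9).
No other chain overtakes it, so the finish is 11 minutes.
Change in finish: 11 − 11 = +0 minutes.

0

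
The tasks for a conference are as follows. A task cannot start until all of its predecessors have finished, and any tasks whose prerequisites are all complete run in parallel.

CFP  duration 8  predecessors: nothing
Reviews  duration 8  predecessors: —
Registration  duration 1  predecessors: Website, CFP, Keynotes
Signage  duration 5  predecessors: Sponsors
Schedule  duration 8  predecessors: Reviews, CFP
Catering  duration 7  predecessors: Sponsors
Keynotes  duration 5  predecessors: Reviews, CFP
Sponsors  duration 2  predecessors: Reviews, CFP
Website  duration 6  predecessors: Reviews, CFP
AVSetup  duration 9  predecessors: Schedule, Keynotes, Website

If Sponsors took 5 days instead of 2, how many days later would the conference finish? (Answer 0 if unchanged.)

0

The binding path is CFP→Schedule→AVSetup = 8+8+9 = 25; finish at 25 days.
Sponsors is off the critical path — its longest chain is 17 days, giving 8 of slack.
No other chain overtakes it, so the finish is 25 days.
Change in finish: 25 − 25 = +0 days.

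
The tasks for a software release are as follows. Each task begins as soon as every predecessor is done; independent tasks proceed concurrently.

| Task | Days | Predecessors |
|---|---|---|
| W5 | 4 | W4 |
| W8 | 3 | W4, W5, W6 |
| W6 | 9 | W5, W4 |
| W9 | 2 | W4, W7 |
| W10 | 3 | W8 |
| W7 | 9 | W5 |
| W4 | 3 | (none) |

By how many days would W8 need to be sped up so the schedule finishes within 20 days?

2

Current finish: 22 days; target: 20.
W8 is on every critical path, so each day cut from W8 cuts the finish by one (this holds down to a finish of 20).
Need 22 − 20 = 2 days off W8 → W8 becomes 1 day, finish becomes 20.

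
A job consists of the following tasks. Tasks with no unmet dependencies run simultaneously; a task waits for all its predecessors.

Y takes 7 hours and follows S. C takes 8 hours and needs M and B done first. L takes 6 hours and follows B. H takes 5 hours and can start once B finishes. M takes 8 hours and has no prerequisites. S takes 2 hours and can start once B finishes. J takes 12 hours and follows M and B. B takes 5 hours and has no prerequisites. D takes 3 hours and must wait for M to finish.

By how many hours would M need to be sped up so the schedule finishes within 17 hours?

Current finish: 20 hours; target: 17.
M is on every critical path, so each hour cut from M cuts the finish by one (this holds down to a finish of 17).
Need 20 − 17 = 3 hours off M → M becomes 5 hours, finish becomes 17.

3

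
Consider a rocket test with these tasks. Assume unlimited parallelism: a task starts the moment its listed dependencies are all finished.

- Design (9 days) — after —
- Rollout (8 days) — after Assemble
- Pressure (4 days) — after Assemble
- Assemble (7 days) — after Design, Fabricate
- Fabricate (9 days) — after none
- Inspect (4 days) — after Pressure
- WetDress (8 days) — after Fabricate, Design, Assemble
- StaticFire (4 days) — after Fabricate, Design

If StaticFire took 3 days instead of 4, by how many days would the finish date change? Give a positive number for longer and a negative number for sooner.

0

Baseline: Design→Assemble→Pressure→Inspect = 9+7+4+4 = 24 → 24 days.
StaticFire is off the critical path — its longest chain is 13 days, giving 11 of slack.
The critical path is still Design→Assemble→Pressure→Inspect; finish is now 24 days.
Change in finish: 24 − 24 = +0 days.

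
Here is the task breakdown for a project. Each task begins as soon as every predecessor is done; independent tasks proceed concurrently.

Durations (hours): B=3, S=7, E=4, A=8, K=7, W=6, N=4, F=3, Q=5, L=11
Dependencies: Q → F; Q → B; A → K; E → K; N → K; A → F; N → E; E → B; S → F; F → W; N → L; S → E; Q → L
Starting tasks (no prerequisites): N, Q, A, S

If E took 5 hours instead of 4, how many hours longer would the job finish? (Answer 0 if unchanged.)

Actual critical path: S→E→K = 7+4+7 = 18 ⇒ 18 hours.
Since E is critical, the +1 change carries straight to that chain (now 19 hours).
That remains the longest chain; total 19 hours.
Change in finish: 19 − 18 = +1 hours.

1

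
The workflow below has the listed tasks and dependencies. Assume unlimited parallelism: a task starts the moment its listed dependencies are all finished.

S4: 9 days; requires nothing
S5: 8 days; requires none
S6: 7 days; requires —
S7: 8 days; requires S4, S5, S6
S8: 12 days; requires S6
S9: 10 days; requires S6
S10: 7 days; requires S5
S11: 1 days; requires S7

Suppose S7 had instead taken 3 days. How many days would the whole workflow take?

The binding path is S6→S8 = 7+12 = 19; finish at 19 days.
S7 has 1 day of float (longest path through it is 18).
No other chain overtakes it, so the finish is 19 days.

19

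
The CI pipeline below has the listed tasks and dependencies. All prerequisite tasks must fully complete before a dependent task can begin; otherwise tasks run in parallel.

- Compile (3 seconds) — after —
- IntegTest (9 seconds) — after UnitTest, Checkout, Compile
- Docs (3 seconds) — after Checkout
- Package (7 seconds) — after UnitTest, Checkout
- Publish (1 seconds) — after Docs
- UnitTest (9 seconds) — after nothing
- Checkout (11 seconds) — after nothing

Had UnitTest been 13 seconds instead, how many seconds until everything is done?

22

Actual critical path: Checkout→IntegTest = 11+9 = 20 ⇒ 20 seconds.
The longest path through UnitTest is only 18 seconds, so UnitTest has float 2.
New critical path: UnitTest→IntegTest = 13+9 = 22 ⇒ 22 seconds.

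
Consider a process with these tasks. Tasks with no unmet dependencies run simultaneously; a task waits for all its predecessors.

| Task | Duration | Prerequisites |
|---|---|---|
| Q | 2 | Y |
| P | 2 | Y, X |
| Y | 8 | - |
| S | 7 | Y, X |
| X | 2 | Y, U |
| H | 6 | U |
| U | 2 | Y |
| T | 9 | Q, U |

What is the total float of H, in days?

The longest chain is Y→U→X→S = 8+2+2+7 = 19; overall finish 19 days.
The longest chain containing H totals 16 days.
So H can slip 19 − 16 = 3 days.

3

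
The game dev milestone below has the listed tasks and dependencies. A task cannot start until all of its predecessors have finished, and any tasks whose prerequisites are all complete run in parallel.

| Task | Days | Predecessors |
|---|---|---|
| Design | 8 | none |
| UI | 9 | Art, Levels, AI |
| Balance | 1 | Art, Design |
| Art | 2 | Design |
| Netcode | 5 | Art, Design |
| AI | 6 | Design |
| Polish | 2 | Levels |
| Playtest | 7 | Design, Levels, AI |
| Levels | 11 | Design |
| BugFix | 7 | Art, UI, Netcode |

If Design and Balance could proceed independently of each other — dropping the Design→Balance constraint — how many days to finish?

With the dependency in place, Design→Levels→UI→BugFix = 8+11+9+7 = 35 sets the finish at 35 days.
Dropping Design→Balance doesn't change Balance's earliest start (10); another predecessor still binds.
New critical path: Design→Levels→UI→BugFix = 8+11+9+7 = 35 ⇒ 35 days.

35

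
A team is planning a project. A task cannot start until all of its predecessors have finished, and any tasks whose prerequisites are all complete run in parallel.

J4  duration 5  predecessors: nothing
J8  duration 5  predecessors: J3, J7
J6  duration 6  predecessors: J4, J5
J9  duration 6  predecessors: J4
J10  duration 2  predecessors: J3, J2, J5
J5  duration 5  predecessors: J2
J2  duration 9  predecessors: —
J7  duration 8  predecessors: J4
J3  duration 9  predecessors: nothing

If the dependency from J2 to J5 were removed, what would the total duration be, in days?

18

Original critical path: J2→J5→J6 = 9+5+6 = 20 ⇒ 20 days.
Without J2→J5, J5's earliest start moves from 9 to 0.
New critical path: J4→J7→J8 = 5+8+5 = 18 ⇒ 18 days.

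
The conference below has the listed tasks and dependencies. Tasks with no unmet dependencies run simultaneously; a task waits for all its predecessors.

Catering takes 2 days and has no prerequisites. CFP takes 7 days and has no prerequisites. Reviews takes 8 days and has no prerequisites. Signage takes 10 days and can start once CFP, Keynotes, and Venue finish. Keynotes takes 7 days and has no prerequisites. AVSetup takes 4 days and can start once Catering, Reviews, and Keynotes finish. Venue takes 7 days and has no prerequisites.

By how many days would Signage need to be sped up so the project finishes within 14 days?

Current finish: 17 days; target: 14.
Signage is on every critical path, so each day cut from Signage cuts the finish by one (this holds down to a finish of 12).
Need 17 − 14 = 3 days off Signage → Signage becomes 7 days, finish becomes 14.

3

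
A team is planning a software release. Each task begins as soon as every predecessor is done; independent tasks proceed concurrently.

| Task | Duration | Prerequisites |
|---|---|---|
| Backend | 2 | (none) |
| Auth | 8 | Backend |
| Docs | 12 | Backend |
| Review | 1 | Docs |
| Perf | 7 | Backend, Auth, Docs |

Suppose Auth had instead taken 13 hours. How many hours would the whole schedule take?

The binding path is Backend→Docs→Perf = 2+12+7 = 21; finish at 21 hours.
Auth is off the critical path — its longest chain is 17 hours, giving 4 of slack.
New critical path: Backend→Auth→Perf = 2+13+7 = 22 ⇒ 22 hours.

22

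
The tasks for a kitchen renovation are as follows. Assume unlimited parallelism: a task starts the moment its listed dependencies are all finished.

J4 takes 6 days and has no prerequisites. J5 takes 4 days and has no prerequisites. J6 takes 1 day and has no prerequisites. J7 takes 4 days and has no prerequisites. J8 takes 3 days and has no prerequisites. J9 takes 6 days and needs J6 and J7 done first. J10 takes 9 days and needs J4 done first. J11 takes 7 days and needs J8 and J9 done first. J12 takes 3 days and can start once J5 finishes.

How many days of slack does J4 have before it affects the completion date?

2

J7→J9→J11 = 4+6+7 = 17 sets the makespan at 17 days.
The longest chain containing J4 totals 15 days.
So J4 can slip 8 − 6 = 2 days.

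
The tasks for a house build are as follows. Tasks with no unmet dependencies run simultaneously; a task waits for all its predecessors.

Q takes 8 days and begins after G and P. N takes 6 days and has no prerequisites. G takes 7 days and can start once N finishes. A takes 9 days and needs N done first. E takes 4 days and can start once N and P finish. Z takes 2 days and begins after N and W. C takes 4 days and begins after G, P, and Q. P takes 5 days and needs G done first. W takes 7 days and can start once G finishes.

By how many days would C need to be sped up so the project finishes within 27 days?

3

Current finish: 30 days; target: 27.
C is on every critical path, so each day cut from C cuts the finish by one (this holds down to a finish of 27).
Need 30 − 27 = 3 days off C → C becomes 1 day, finish becomes 27.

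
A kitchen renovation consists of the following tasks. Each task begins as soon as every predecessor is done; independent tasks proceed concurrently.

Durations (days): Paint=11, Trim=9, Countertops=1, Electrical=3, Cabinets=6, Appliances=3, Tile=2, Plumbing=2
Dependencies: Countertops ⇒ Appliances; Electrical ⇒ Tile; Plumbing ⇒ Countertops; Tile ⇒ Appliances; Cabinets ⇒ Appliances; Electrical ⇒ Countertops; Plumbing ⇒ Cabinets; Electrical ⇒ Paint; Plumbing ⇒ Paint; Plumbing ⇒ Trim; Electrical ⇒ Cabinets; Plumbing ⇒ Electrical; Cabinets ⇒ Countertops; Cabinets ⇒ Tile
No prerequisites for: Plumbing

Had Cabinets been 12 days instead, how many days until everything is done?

Critical path before the change: Plumbing→Electrical→Cabinets→Tile→Appliances = 2+3+6+2+3 = 16 giving 16 days.
Cabinets is on the critical path; changing it to 12 makes that path 22 days.
That remains the longest chain; total 22 days.

22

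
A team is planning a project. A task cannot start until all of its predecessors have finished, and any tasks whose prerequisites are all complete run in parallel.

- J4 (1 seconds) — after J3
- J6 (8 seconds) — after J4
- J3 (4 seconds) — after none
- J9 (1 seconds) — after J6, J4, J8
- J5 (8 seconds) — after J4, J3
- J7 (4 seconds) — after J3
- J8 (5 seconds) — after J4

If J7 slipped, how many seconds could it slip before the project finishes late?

J3→J4→J6→J9 = 4+1+8+1 = 14 sets the makespan at 14 seconds.
Longest path through J7: 8 seconds (earliest finish 8, latest finish 14).
Slack of J7 = 10 − 4 = 6 seconds.

6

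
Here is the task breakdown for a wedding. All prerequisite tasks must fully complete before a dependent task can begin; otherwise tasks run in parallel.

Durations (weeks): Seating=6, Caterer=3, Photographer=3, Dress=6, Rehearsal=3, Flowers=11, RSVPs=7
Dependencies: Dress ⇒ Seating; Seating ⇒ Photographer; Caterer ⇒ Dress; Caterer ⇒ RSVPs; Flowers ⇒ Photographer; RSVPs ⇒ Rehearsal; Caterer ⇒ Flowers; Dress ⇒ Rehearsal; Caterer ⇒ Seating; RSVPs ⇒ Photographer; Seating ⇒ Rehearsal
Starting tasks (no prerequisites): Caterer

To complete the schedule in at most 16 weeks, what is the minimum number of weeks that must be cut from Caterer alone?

2

Current finish: 18 weeks; target: 16.
Caterer is on every critical path, so each week cut from Caterer cuts the finish by one (this holds down to a finish of 16).
Need 18 − 16 = 2 weeks off Caterer → Caterer becomes 1 week, finish becomes 16.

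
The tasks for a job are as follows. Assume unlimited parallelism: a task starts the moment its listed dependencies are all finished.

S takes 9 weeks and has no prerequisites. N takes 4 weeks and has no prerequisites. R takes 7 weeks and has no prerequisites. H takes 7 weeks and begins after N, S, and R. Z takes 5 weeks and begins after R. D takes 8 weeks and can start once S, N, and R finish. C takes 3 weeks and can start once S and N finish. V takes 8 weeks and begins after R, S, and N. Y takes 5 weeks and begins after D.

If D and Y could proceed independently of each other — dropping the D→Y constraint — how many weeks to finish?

Original critical path: S→D→Y = 9+8+5 = 22 ⇒ 22 weeks.
Without D→Y, Y's earliest start moves from 17 to 0.
The longest chain is now S→D = 9+8 = 17, so the plan takes 17 weeks.

17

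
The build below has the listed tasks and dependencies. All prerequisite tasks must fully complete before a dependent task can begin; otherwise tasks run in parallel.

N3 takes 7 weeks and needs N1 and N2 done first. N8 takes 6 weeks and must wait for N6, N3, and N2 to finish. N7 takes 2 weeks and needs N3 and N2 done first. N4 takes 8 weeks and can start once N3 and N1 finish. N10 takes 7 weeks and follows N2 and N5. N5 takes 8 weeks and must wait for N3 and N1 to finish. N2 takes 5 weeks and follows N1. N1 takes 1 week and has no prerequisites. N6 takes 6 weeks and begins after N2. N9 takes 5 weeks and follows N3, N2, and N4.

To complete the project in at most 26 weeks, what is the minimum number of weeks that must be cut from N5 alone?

Current finish: 28 weeks; target: 26.
N5 is on every critical path, so each week cut from N5 cuts the finish by one (this holds down to a finish of 26).
Need 28 − 26 = 2 weeks off N5 → N5 becomes 6 weeks, finish becomes 26.

2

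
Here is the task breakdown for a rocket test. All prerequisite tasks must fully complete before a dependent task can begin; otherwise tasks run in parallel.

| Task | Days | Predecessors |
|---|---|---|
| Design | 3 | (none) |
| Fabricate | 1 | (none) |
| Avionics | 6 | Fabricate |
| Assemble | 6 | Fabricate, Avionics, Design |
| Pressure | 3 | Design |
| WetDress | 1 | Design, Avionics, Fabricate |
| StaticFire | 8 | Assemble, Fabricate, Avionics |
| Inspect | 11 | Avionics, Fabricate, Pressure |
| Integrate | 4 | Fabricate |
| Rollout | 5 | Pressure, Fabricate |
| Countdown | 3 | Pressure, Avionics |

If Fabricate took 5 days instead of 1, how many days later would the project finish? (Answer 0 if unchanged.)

4

The binding path is Fabricate→Avionics→Assemble→StaticFire = 1+6+6+8 = 21; finish at 21 days.
Fabricate lies on that path, so at 5 days the path becomes 25 days.
No other chain overtakes it, so the finish is 25 days.
Change in finish: 25 − 21 = +4 days.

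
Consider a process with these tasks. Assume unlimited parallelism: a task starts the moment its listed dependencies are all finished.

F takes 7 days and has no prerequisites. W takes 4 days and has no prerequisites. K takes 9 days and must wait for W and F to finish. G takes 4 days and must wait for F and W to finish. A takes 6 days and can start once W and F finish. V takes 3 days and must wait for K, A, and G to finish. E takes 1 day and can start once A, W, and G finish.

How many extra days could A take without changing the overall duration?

F→K→V = 7+9+3 = 19 sets the makespan at 19 days.
Longest path through A: 16 days (earliest finish 13, latest finish 16).
Slack of A = 10 − 7 = 3 days.

3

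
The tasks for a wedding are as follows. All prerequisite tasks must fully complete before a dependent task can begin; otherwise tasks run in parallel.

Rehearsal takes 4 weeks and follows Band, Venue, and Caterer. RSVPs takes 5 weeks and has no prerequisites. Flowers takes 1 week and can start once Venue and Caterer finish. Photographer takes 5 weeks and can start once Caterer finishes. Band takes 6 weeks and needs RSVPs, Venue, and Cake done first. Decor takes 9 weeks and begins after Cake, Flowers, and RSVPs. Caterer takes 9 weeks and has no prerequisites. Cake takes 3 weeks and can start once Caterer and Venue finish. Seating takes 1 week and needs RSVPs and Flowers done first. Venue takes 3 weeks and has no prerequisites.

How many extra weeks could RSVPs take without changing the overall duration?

The longest chain is Caterer→Cake→Band→Rehearsal = 9+3+6+4 = 22; overall finish 22 weeks.
Longest path through RSVPs: 15 weeks (earliest finish 5, latest finish 12).
So RSVPs can slip 12 − 5 = 7 weeks.

7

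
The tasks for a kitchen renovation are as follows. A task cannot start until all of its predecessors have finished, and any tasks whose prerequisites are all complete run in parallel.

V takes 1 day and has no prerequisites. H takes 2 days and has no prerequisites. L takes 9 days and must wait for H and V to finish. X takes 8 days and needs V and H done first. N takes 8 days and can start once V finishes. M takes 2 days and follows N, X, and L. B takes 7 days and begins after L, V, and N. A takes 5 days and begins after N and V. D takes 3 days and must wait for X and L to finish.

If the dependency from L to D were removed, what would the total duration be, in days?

18

Original critical path: H→L→B = 2+9+7 = 18 ⇒ 18 days.
Without L→D, D's earliest start moves from 11 to 10.
New critical path: H→L→B = 2+9+7 = 18 ⇒ 18 days.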